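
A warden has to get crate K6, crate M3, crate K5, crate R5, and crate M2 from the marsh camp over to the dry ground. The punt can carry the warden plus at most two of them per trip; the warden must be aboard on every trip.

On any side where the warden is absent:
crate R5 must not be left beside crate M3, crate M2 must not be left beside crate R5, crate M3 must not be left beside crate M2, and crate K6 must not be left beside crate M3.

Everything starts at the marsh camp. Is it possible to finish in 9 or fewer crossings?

Yes

Yes — this plan uses 7 crossings (≤ 9):
1. Warden goes to the dry ground with crate M3 and crate R5.
2. Warden goes back to the marsh camp with crate M3.
3. Warden goes to the dry ground with crate K6 and crate M3.
4. Warden goes back to the marsh camp with crate M3.
5. Warden goes to the dry ground with crate K5 and crate M3.
6. Warden goes back to the marsh camp with crate M3.
7. Warden goes to the dry ground with crate M2 and crate M3.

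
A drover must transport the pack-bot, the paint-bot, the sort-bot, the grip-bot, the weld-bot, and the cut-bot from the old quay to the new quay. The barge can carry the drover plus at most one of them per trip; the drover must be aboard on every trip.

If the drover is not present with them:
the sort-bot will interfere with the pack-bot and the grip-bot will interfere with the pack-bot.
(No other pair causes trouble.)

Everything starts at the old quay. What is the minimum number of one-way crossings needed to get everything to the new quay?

13

Counting alone: the drover can take at most 1 across per trip to the new quay, so moving all 6 needs at least 6 loaded trips out, with a return between consecutive ones — at least 11 crossings.
The safety rule pushes this higher. Following every safe sequence of crossings, the most of the 6 that can be at the new quay as the barge arrives there on crossing 11 is 5 — never all 6.
So no plan with fewer than 13 crossings exists, and this one achieves 13:
1. Drover goes to the new quay with the pack-bot.  [the old quay: the cut-bot, the grip-bot, the paint-bot, the sort-bot, the weld-bot | the new quay: the pack-bot]
2. Drover goes back to the old quay alone.  [the old quay: the cut-bot, the grip-bot, the paint-bot, the sort-bot, the weld-bot | the new quay: the pack-bot]
3. Drover goes to the new quay with the paint-bot.  [the old quay: the cut-bot, the grip-bot, the sort-bot, the weld-bot | the new quay: the pack-bot, the paint-bot]
4. Drover goes back to the old quay alone.  [the old quay: the cut-bot, the grip-bot, the sort-bot, the weld-bot | the new quay: the pack-bot, the paint-bot]
5. Drover goes to the new quay with the sort-bot.  [the old quay: the cut-bot, the grip-bot, the weld-bot | the new quay: the pack-bot, the paint-bot, the sort-bot]
6. Drover goes back to the old quay with the pack-bot.  [the old quay: the cut-bot, the grip-bot, the pack-bot, the weld-bot | the new quay: the paint-bot, the sort-bot]
7. Drover goes to the new quay with the grip-bot.  [the old quay: the cut-bot, the pack-bot, the weld-bot | the new quay: the grip-bot, the paint-bot, the sort-bot]
8. Drover goes back to the old quay alone.  [the old quay: the cut-bot, the pack-bot, the weld-bot | the new quay: the grip-bot, the paint-bot, the sort-bot]
9. Drover goes to the new quay with the weld-bot.  [the old quay: the cut-bot, the pack-bot | the new quay: the grip-bot, the paint-bot, the sort-bot, the weld-bot]
10. Drover goes back to the old quay alone.  [the old quay: the cut-bot, the pack-bot | the new quay: the grip-bot, the paint-bot, the sort-bot, the weld-bot]
11. Drover goes to the new quay with the cut-bot.  [the old quay: the pack-bot | the new quay: the cut-bot, the grip-bot, the paint-bot, the sort-bot, the weld-bot]
12. Drover goes back to the old quay alone.  [the old quay: the pack-bot | the new quay: the cut-bot, the grip-bot, the paint-bot, the sort-bot, the weld-bot]
13. Drover goes to the new quay with the pack-bot.  [the old quay: — | the new quay: the cut-bot, the grip-bot, the pack-bot, the paint-bot, the sort-bot, the weld-bot]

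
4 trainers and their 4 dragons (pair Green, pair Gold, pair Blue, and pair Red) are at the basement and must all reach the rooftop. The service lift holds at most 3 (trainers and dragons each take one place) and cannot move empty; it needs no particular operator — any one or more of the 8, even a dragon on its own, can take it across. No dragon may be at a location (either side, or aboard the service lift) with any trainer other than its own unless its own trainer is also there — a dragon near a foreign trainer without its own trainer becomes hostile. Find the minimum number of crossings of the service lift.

9

Counting alone: each trip to the rooftop takes at most 3 across and each return brings at least 1 back, so after t trips out (and t−1 returns) at most 3t − (t−1) of the 8 are across; that first reaches 8 at t = 4, so at least 7 crossings are needed.
The safety rule pushes this higher. Following every safe sequence of crossings, the most of the 8 that can be at the rooftop as the service lift arrives there on crossing 7 is 7 — never all 8.
So no plan with fewer than 9 crossings exists, and this one achieves 9:
1. dragon Green and trainer Green cross → the rooftop.
2. trainer Green crosses ← the basement.
3. dragon Gold, trainer Gold, and trainer Green cross → the rooftop.
4. dragon Green and trainer Green cross ← the basement.
5. trainer Blue, trainer Green, and trainer Red cross → the rooftop.
6. dragon Gold crosses ← the basement.
7. dragon Gold and dragon Green cross → the rooftop.
8. dragon Green crosses ← the basement.
9. dragon Blue, dragon Green, and dragon Red cross → the rooftop.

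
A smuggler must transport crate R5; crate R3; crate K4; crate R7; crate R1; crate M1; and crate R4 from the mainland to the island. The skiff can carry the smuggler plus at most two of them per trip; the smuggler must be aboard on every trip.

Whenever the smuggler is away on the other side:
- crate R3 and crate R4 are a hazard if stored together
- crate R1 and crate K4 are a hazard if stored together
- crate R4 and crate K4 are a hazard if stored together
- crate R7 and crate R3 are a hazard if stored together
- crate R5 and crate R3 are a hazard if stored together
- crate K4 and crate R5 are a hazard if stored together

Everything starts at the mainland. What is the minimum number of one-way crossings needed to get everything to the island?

Counting alone: the smuggler can take at most 2 across per trip to the island, so moving all 7 needs at least 4 loaded trips out, with a return between consecutive ones — at least 7 crossings.
The safety rule pushes this higher. Following every safe sequence of crossings, the most of the 7 that can be at the island as the skiff arrives there on crossing 7 is 6 — never all 7.
So no plan with fewer than 9 crossings exists, and this one achieves 9:
1. Smuggler goes to the island with crate K4 and crate R3.
2. Smuggler goes back to the mainland alone.
3. Smuggler goes to the island with crate R7.
4. Smuggler goes back to the mainland with crate R3.
5. Smuggler goes to the island with crate R4 and crate R5.
6. Smuggler goes back to the mainland with crate K4.
7. Smuggler goes to the island with crate M1 and crate R1.
8. Smuggler goes back to the mainland alone.
9. Smuggler goes to the island with crate K4 and crate R3.

9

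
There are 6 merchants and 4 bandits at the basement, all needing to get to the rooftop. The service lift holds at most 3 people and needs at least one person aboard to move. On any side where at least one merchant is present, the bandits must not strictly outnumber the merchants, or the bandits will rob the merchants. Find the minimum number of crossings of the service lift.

9

Counting alone: each trip to the rooftop takes at most 3 across and each return brings at least 1 back, so after t trips out (and t−1 returns) at most 3t − (t−1) of the 10 are across; that first reaches 10 at t = 5, so at least 9 crossings are needed.
The plan below uses exactly 9 crossings, so it is optimal:
1. 2 bandits → the rooftop.  (the basement: 6M 2B; the rooftop: 0M 2B)
2. 1 bandit ← the basement.  (the basement: 6M 3B; the rooftop: 0M 1B)
3. 3 bandits → the rooftop.  (the basement: 6M 0B; the rooftop: 0M 4B)
4. 1 bandit ← the basement.  (the basement: 6M 1B; the rooftop: 0M 3B)
5. 3 merchants → the rooftop.  (the basement: 3M 1B; the rooftop: 3M 3B)
6. 1 bandit ← the basement.  (the basement: 3M 2B; the rooftop: 3M 2B)
7. 1 merchant and 2 bandits → the rooftop.  (the basement: 2M 0B; the rooftop: 4M 4B)
8. 1 bandit ← the basement.  (the basement: 2M 1B; the rooftop: 4M 3B)
9. 2 merchants and 1 bandit → the rooftop.  (the basement: 0M 0B; the rooftop: 6M 4B)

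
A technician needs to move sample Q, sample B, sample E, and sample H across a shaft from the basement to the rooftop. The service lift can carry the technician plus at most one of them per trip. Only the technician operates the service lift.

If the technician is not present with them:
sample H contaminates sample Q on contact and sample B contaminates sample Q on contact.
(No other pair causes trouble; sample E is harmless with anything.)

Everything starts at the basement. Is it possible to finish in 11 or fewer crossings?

Yes

Yes — this plan uses 9 crossings (≤ 11):
1. Technician goes to the rooftop with sample Q.  [the basement: sample B, sample E, sample H | the rooftop: sample Q]
2. Technician goes back to the basement alone.  [the basement: sample B, sample E, sample H | the rooftop: sample Q]
3. Technician goes to the rooftop with sample B.  [the basement: sample E, sample H | the rooftop: sample B, sample Q]
4. Technician goes back to the basement with sample Q.  [the basement: sample E, sample H, sample Q | the rooftop: sample B]
5. Technician goes to the rooftop with sample H.  [the basement: sample E, sample Q | the rooftop: sample B, sample H]
6. Technician goes back to the basement alone.  [the basement: sample E, sample Q | the rooftop: sample B, sample H]
7. Technician goes to the rooftop with sample E.  [the basement: sample Q | the rooftop: sample B, sample E, sample H]
8. Technician goes back to the basement alone.  [the basement: sample Q | the rooftop: sample B, sample E, sample H]
9. Technician goes to the rooftop with sample Q.  [the basement: — | the rooftop: sample B, sample E, sample H, sample Q]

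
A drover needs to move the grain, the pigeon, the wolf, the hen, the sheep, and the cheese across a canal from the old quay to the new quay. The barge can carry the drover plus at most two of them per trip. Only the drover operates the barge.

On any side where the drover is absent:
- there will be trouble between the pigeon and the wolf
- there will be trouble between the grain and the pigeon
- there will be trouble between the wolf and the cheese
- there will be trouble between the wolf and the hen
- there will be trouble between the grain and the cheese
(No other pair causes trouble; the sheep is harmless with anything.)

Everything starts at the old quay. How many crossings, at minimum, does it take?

Counting alone: the drover can take at most 2 across per trip to the new quay, so moving all 6 needs at least 3 loaded trips out, with a return between consecutive ones — at least 5 crossings.
The safety rule pushes this higher. Following every safe sequence of crossings, the most of the 6 that can be at the new quay as the barge arrives there on crossing 5 is 5 — never all 6.
So no plan with fewer than 7 crossings exists, and this one achieves 7:
1. Drover goes to the new quay with the grain and the wolf.  [the old quay: the cheese, the hen, the pigeon, the sheep | the new quay: the grain, the wolf]
2. Drover goes back to the old quay alone.  [the old quay: the cheese, the hen, the pigeon, the sheep | the new quay: the grain, the wolf]
3. Drover goes to the new quay with the hen and the pigeon.  [the old quay: the cheese, the sheep | the new quay: the grain, the hen, the pigeon, the wolf]
4. Drover goes back to the old quay with the grain and the wolf.  [the old quay: the cheese, the grain, the sheep, the wolf | the new quay: the hen, the pigeon]
5. Drover goes to the new quay with the cheese and the sheep.  [the old quay: the grain, the wolf | the new quay: the cheese, the hen, the pigeon, the sheep]
6. Drover goes back to the old quay alone.  [the old quay: the grain, the wolf | the new quay: the cheese, the hen, the pigeon, the sheep]
7. Drover goes to the new quay with the grain and the wolf.  [the old quay: — | the new quay: the cheese, the grain, the hen, the pigeon, the sheep, the wolf]

7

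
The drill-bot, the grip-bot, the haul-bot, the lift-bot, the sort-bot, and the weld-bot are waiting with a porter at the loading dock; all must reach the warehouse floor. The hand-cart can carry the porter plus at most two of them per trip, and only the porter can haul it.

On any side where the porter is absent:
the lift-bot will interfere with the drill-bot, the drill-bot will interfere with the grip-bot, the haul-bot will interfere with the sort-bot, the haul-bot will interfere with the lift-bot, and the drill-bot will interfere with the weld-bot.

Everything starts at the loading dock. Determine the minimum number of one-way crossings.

7

Counting alone: the porter can take at most 2 across per trip to the warehouse floor, so moving all 6 needs at least 3 loaded trips out, with a return between consecutive ones — at least 5 crossings.
The safety rule pushes this higher. Following every safe sequence of crossings, the most of the 6 that can be at the warehouse floor as the hand-cart arrives there on crossing 5 is 5 — never all 6.
So no plan with fewer than 7 crossings exists, and this one achieves 7:
1. Porter goes to the warehouse floor with the drill-bot and the haul-bot.  [the loading dock: the grip-bot, the lift-bot, the sort-bot, the weld-bot | the warehouse floor: the drill-bot, the haul-bot]
2. Porter goes back to the loading dock alone.  [the loading dock: the grip-bot, the lift-bot, the sort-bot, the weld-bot | the warehouse floor: the drill-bot, the haul-bot]
3. Porter goes to the warehouse floor with the grip-bot and the lift-bot.  [the loading dock: the sort-bot, the weld-bot | the warehouse floor: the drill-bot, the grip-bot, the haul-bot, the lift-bot]
4. Porter goes back to the loading dock with the drill-bot and the haul-bot.  [the loading dock: the drill-bot, the haul-bot, the sort-bot, the weld-bot | the warehouse floor: the grip-bot, the lift-bot]
5. Porter goes to the warehouse floor with the sort-bot and the weld-bot.  [the loading dock: the drill-bot, the haul-bot | the warehouse floor: the grip-bot, the lift-bot, the sort-bot, the weld-bot]
6. Porter goes back to the loading dock alone.  [the loading dock: the drill-bot, the haul-bot | the warehouse floor: the grip-bot, the lift-bot, the sort-bot, the weld-bot]
7. Porter goes to the warehouse floor with the drill-bot and the haul-bot.  [the loading dock: — | the warehouse floor: the drill-bot, the grip-bot, the haul-bot, the lift-bot, the sort-bot, the weld-bot]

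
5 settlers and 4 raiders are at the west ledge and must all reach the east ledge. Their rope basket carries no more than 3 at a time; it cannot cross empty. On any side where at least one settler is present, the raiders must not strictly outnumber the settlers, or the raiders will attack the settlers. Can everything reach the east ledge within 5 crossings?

Counting alone: each trip to the east ledge takes at most 3 across and each return brings at least 1 back, so after t trips out (and t−1 returns) at most 3t − (t−1) of the 9 are across; that first reaches 9 at t = 4, so at least 7 crossings are needed.
Since 5 < 7, 5 crossings cannot be enough. (The shortest complete plan in fact takes 7:)
1. 3 raiders → the east ledge.  (the west ledge: 5S 1R; the east ledge: 0S 3R)
2. 1 raider ← the west ledge.  (the west ledge: 5S 2R; the east ledge: 0S 2R)
3. 3 settlers → the east ledge.  (the west ledge: 2S 2R; the east ledge: 3S 2R)
4. 1 settler ← the west ledge.  (the west ledge: 3S 2R; the east ledge: 2S 2R)
5. 2 settlers and 1 raider → the east ledge.  (the west ledge: 1S 1R; the east ledge: 4S 3R)
6. 1 settler ← the west ledge.  (the west ledge: 2S 1R; the east ledge: 3S 3R)
7. 2 settlers and 1 raider → the east ledge.  (the west ledge: 0S 0R; the east ledge: 5S 4R)

No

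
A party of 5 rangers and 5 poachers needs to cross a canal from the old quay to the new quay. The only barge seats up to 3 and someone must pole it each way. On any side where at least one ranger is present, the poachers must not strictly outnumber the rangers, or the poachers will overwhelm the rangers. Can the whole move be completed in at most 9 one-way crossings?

Counting alone: each trip to the new quay takes at most 3 across and each return brings at least 1 back, so after t trips out (and t−1 returns) at most 3t − (t−1) of the 10 are across; that first reaches 10 at t = 5, so at least 9 crossings are needed.
The safety rule pushes this higher. Following every safe sequence of crossings, the most of the 10 that can be at the new quay as the barge arrives there on crossing 9 is 9 — never all 10.
So the move cannot be finished within 9 crossings. (The shortest complete plan takes 11:)
1. 2 poachers → the new quay.  (the old quay: 5R 3P; the new quay: 0R 2P)
2. 1 poacher ← the old quay.  (the old quay: 5R 4P; the new quay: 0R 1P)
3. 3 poachers → the new quay.  (the old quay: 5R 1P; the new quay: 0R 4P)
4. 1 poacher ← the old quay.  (the old quay: 5R 2P; the new quay: 0R 3P)
5. 3 rangers → the new quay.  (the old quay: 2R 2P; the new quay: 3R 3P)
6. 1 ranger and 1 poacher ← the old quay.  (the old quay: 3R 3P; the new quay: 2R 2P)
7. 3 rangers → the new quay.  (the old quay: 0R 3P; the new quay: 5R 2P)
8. 1 poacher ← the old quay.  (the old quay: 0R 4P; the new quay: 5R 1P)
9. 2 poachers → the new quay.  (the old quay: 0R 2P; the new quay: 5R 3P)
10. 1 poacher ← the old quay.  (the old quay: 0R 3P; the new quay: 5R 2P)
11. 3 poachers → the new quay.  (the old quay: 0R 0P; the new quay: 5R 5P)

No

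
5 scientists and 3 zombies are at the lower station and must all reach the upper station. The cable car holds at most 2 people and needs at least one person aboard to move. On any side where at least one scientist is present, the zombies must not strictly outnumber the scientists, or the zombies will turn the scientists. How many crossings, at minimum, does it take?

Counting alone: each trip to the upper station takes at most 2 across and each return brings at least 1 back, so after t trips out (and t−1 returns) at most 2t − (t−1) of the 8 are across; that first reaches 8 at t = 7, so at least 13 crossings are needed.
The plan below uses exactly 13 crossings, so it is optimal:
1. 2 zombies → the upper station.  (the lower station: 5S 1Z; the upper station: 0S 2Z)
2. 1 zombie ← the lower station.  (the lower station: 5S 2Z; the upper station: 0S 1Z)
3. 2 zombies → the upper station.  (the lower station: 5S 0Z; the upper station: 0S 3Z)
4. 1 zombie ← the lower station.  (the lower station: 5S 1Z; the upper station: 0S 2Z)
5. 2 scientists → the upper station.  (the lower station: 3S 1Z; the upper station: 2S 2Z)
6. 1 zombie ← the lower station.  (the lower station: 3S 2Z; the upper station: 2S 1Z)
7. 1 scientist and 1 zombie → the upper station.  (the lower station: 2S 1Z; the upper station: 3S 2Z)
8. 1 zombie ← the lower station.  (the lower station: 2S 2Z; the upper station: 3S 1Z)
9. 2 zombies → the upper station.  (the lower station: 2S 0Z; the upper station: 3S 3Z)
10. 1 zombie ← the lower station.  (the lower station: 2S 1Z; the upper station: 3S 2Z)
11. 1 scientist and 1 zombie → the upper station.  (the lower station: 1S 0Z; the upper station: 4S 3Z)
12. 1 zombie ← the lower station.  (the lower station: 1S 1Z; the upper station: 4S 2Z)
13. 1 scientist and 1 zombie → the upper station.  (the lower station: 0S 0Z; the upper station: 5S 3Z)

13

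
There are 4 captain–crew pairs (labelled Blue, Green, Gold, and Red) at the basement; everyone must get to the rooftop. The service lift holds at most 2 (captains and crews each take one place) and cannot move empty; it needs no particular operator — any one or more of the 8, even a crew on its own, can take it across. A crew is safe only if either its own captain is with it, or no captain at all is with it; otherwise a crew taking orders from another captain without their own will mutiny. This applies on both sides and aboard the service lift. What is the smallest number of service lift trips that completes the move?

Following every safe sequence of crossings from the start, the most of the 8 that can be at the rooftop as the service lift arrives there on crossings 1, 3, 5 is 2, 3, 4 respectively; the best ever achieved is 4 of 8.
From crossing 7 on, no configuration arises that was not already reachable earlier: only 44 distinct safe configurations (who is on which side, and where the service lift is) can ever be reached, none of them has everyone across, and every continuation just revisits them. So no valid plan exists.

impossible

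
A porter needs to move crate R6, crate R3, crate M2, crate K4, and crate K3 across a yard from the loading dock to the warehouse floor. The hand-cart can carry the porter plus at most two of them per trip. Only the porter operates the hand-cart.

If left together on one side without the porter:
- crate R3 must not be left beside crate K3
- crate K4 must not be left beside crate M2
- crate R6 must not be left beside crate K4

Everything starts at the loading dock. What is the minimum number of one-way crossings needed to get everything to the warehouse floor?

5

Counting alone: the porter can take at most 2 across per trip to the warehouse floor, so moving all 5 needs at least 3 loaded trips out, with a return between consecutive ones — at least 5 crossings.
The plan below uses exactly 5 crossings, so it is optimal:
1. Porter goes to the warehouse floor with crate K4 and crate R3.  [the loading dock: crate K3, crate M2, crate R6 | the warehouse floor: crate K4, crate R3]
2. Porter goes back to the loading dock alone.  [the loading dock: crate K3, crate M2, crate R6 | the warehouse floor: crate K4, crate R3]
3. Porter goes to the warehouse floor with crate M2 and crate R6.  [the loading dock: crate K3 | the warehouse floor: crate K4, crate M2, crate R3, crate R6]
4. Porter goes back to the loading dock with crate K4.  [the loading dock: crate K3, crate K4 | the warehouse floor: crate M2, crate R3, crate R6]
5. Porter goes to the warehouse floor with crate K3 and crate K4.  [the loading dock: — | the warehouse floor: crate K3, crate K4, crate M2, crate R3, crate R6]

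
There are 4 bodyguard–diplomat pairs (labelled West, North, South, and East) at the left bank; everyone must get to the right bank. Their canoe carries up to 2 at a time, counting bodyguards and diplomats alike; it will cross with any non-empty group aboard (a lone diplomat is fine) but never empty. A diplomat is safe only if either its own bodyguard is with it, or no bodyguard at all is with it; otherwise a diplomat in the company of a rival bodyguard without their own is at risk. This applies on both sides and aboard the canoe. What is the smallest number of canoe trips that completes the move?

impossible

Following every safe sequence of crossings from the start, the most of the 8 that can be at the right bank as the canoe arrives there on crossings 1, 3, 5 is 2, 3, 4 respectively; the best ever achieved is 4 of 8.
From crossing 7 on, no configuration arises that was not already reachable earlier: only 44 distinct safe configurations (who is on which side, and where the canoe is) can ever be reached, none of them has everyone across, and every continuation just revisits them. So no valid plan exists.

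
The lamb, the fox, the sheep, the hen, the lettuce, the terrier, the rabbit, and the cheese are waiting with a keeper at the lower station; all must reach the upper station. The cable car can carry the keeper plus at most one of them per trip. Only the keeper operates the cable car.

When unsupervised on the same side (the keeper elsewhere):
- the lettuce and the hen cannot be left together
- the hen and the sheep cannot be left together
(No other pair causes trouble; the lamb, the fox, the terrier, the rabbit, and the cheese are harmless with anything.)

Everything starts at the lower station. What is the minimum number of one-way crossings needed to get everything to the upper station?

Counting alone: the keeper can take at most 1 across per trip to the upper station, so moving all 8 needs at least 8 loaded trips out, with a return between consecutive ones — at least 15 crossings.
The safety rule pushes this higher. Following every safe sequence of crossings, the most of the 8 that can be at the upper station as the cable car arrives there on crossing 15 is 7 — never all 8.
So no plan with fewer than 17 crossings exists, and this one achieves 17:
1. Keeper goes to the upper station with the hen.
2. Keeper goes back to the lower station alone.
3. Keeper goes to the upper station with the lamb.
4. Keeper goes back to the lower station alone.
5. Keeper goes to the upper station with the fox.
6. Keeper goes back to the lower station alone.
7. Keeper goes to the upper station with the sheep.
8. Keeper goes back to the lower station with the hen.
9. Keeper goes to the upper station with the lettuce.
10. Keeper goes back to the lower station alone.
11. Keeper goes to the upper station with the terrier.
12. Keeper goes back to the lower station alone.
13. Keeper goes to the upper station with the rabbit.
14. Keeper goes back to the lower station alone.
15. Keeper goes to the upper station with the cheese.
16. Keeper goes back to the lower station alone.
17. Keeper goes to the upper station with the hen.

17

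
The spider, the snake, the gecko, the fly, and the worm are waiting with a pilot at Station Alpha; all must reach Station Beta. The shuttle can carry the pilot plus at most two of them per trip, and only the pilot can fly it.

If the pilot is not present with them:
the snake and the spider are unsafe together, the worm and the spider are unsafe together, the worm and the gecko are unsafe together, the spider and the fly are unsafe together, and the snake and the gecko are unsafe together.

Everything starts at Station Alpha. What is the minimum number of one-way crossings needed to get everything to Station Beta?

7

Counting alone: the pilot can take at most 2 across per trip to Station Beta, so moving all 5 needs at least 3 loaded trips out, with a return between consecutive ones — at least 5 crossings.
The safety rule pushes this higher. Following every safe sequence of crossings, the most of the 5 that can be at Station Beta as the shuttle arrives there on crossing 5 is 4 — never all 5.
So no plan with fewer than 7 crossings exists, and this one achieves 7:
1. Pilot goes to Station Beta with the gecko and the spider.  [Station Alpha: the fly, the snake, the worm | Station Beta: the gecko, the spider]
2. Pilot goes back to Station Alpha alone.  [Station Alpha: the fly, the snake, the worm | Station Beta: the gecko, the spider]
3. Pilot goes to Station Beta with the snake.  [Station Alpha: the fly, the worm | Station Beta: the gecko, the snake, the spider]
4. Pilot goes back to Station Alpha with the gecko and the spider.  [Station Alpha: the fly, the gecko, the spider, the worm | Station Beta: the snake]
5. Pilot goes to Station Beta with the fly and the worm.  [Station Alpha: the gecko, the spider | Station Beta: the fly, the snake, the worm]
6. Pilot goes back to Station Alpha alone.  [Station Alpha: the gecko, the spider | Station Beta: the fly, the snake, the worm]
7. Pilot goes to Station Beta with the gecko and the spider.  [Station Alpha: — | Station Beta: the fly, the gecko, the snake, the spider, the worm]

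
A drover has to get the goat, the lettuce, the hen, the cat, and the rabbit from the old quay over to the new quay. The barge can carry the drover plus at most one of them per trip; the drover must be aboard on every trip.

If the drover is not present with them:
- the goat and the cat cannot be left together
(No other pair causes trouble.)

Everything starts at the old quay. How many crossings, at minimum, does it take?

9

Counting alone: the drover can take at most 1 across per trip to the new quay, so moving all 5 needs at least 5 loaded trips out, with a return between consecutive ones — at least 9 crossings.
The plan below uses exactly 9 crossings, so it is optimal:
1. Drover goes to the new quay with the goat.
2. Drover goes back to the old quay alone.
3. Drover goes to the new quay with the lettuce.
4. Drover goes back to the old quay alone.
5. Drover goes to the new quay with the hen.
6. Drover goes back to the old quay alone.
7. Drover goes to the new quay with the rabbit.
8. Drover goes back to the old quay alone.
9. Drover goes to the new quay with the cat.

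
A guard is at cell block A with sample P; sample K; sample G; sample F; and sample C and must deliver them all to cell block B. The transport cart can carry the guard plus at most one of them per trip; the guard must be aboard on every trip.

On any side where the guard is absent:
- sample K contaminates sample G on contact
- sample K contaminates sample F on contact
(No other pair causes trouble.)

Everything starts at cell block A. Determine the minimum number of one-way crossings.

11

Counting alone: the guard can take at most 1 across per trip to cell block B, so moving all 5 needs at least 5 loaded trips out, with a return between consecutive ones — at least 9 crossings.
The safety rule pushes this higher. Following every safe sequence of crossings, the most of the 5 that can be at cell block B as the transport cart arrives there on crossing 9 is 4 — never all 5.
So no plan with fewer than 11 crossings exists, and this one achieves 11:
1. Guard goes to cell block B with sample K.  [cell block A: sample C, sample F, sample G, sample P | cell block B: sample K]
2. Guard goes back to cell block A alone.  [cell block A: sample C, sample F, sample G, sample P | cell block B: sample K]
3. Guard goes to cell block B with sample P.  [cell block A: sample C, sample F, sample G | cell block B: sample K, sample P]
4. Guard goes back to cell block A alone.  [cell block A: sample C, sample F, sample G | cell block B: sample K, sample P]
5. Guard goes to cell block B with sample G.  [cell block A: sample C, sample F | cell block B: sample G, sample K, sample P]
6. Guard goes back to cell block A with sample K.  [cell block A: sample C, sample F, sample K | cell block B: sample G, sample P]
7. Guard goes to cell block B with sample F.  [cell block A: sample C, sample K | cell block B: sample F, sample G, sample P]
8. Guard goes back to cell block A alone.  [cell block A: sample C, sample K | cell block B: sample F, sample G, sample P]
9. Guard goes to cell block B with sample C.  [cell block A: sample K | cell block B: sample C, sample F, sample G, sample P]
10. Guard goes back to cell block A alone.  [cell block A: sample K | cell block B: sample C, sample F, sample G, sample P]
11. Guard goes to cell block B with sample K.  [cell block A: — | cell block B: sample C, sample F, sample G, sample K, sample P]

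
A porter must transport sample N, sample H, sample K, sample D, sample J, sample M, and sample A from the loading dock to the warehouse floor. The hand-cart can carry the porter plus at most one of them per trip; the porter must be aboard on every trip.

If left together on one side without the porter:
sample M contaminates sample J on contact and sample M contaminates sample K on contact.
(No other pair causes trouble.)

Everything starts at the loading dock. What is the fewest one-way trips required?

15

Counting alone: the porter can take at most 1 across per trip to the warehouse floor, so moving all 7 needs at least 7 loaded trips out, with a return between consecutive ones — at least 13 crossings.
The safety rule pushes this higher. Following every safe sequence of crossings, the most of the 7 that can be at the warehouse floor as the hand-cart arrives there on crossing 13 is 6 — never all 7.
So no plan with fewer than 15 crossings exists, and this one achieves 15:
1. Porter goes to the warehouse floor with sample M.  [the loading dock: sample A, sample D, sample H, sample J, sample K, sample N | the warehouse floor: sample M]
2. Porter goes back to the loading dock alone.  [the loading dock: sample A, sample D, sample H, sample J, sample K, sample N | the warehouse floor: sample M]
3. Porter goes to the warehouse floor with sample N.  [the loading dock: sample A, sample D, sample H, sample J, sample K | the warehouse floor: sample M, sample N]
4. Porter goes back to the loading dock alone.  [the loading dock: sample A, sample D, sample H, sample J, sample K | the warehouse floor: sample M, sample N]
5. Porter goes to the warehouse floor with sample H.  [the loading dock: sample A, sample D, sample J, sample K | the warehouse floor: sample H, sample M, sample N]
6. Porter goes back to the loading dock alone.  [the loading dock: sample A, sample D, sample J, sample K | the warehouse floor: sample H, sample M, sample N]
7. Porter goes to the warehouse floor with sample K.  [the loading dock: sample A, sample D, sample J | the warehouse floor: sample H, sample K, sample M, sample N]
8. Porter goes back to the loading dock with sample M.  [the loading dock: sample A, sample D, sample J, sample M | the warehouse floor: sample H, sample K, sample N]
9. Porter goes to the warehouse floor with sample J.  [the loading dock: sample A, sample D, sample M | the warehouse floor: sample H, sample J, sample K, sample N]
10. Porter goes back to the loading dock alone.  [the loading dock: sample A, sample D, sample M | the warehouse floor: sample H, sample J, sample K, sample N]
11. Porter goes to the warehouse floor with sample D.  [the loading dock: sample A, sample M | the warehouse floor: sample D, sample H, sample J, sample K, sample N]
12. Porter goes back to the loading dock alone.  [the loading dock: sample A, sample M | the warehouse floor: sample D, sample H, sample J, sample K, sample N]
13. Porter goes to the warehouse floor with sample A.  [the loading dock: sample M | the warehouse floor: sample A, sample D, sample H, sample J, sample K, sample N]
14. Porter goes back to the loading dock alone.  [the loading dock: sample M | the warehouse floor: sample A, sample D, sample H, sample J, sample K, sample N]
15. Porter goes to the warehouse floor with sample M.  [the loading dock: — | the warehouse floor: sample A, sample D, sample H, sample J, sample K, sample M, sample N]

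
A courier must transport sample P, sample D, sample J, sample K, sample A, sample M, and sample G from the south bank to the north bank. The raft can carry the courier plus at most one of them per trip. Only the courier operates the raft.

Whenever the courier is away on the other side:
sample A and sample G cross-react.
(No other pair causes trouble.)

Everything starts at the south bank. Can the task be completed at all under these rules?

1. Courier goes to the north bank with sample A.  [the south bank: sample D, sample G, sample J, sample K, sample M, sample P | the north bank: sample A]
2. Courier goes back to the south bank alone.  [the south bank: sample D, sample G, sample J, sample K, sample M, sample P | the north bank: sample A]
3. Courier goes to the north bank with sample P.  [the south bank: sample D, sample G, sample J, sample K, sample M | the north bank: sample A, sample P]
4. Courier goes back to the south bank alone.  [the south bank: sample D, sample G, sample J, sample K, sample M | the north bank: sample A, sample P]
5. Courier goes to the north bank with sample D.  [the south bank: sample G, sample J, sample K, sample M | the north bank: sample A, sample D, sample P]
6. Courier goes back to the south bank alone.  [the south bank: sample G, sample J, sample K, sample M | the north bank: sample A, sample D, sample P]
7. Courier goes to the north bank with sample J.  [the south bank: sample G, sample K, sample M | the north bank: sample A, sample D, sample J, sample P]
8. Courier goes back to the south bank alone.  [the south bank: sample G, sample K, sample M | the north bank: sample A, sample D, sample J, sample P]
9. Courier goes to the north bank with sample K.  [the south bank: sample G, sample M | the north bank: sample A, sample D, sample J, sample K, sample P]
10. Courier goes back to the south bank alone.  [the south bank: sample G, sample M | the north bank: sample A, sample D, sample J, sample K, sample P]
11. Courier goes to the north bank with sample M.  [the south bank: sample G | the north bank: sample A, sample D, sample J, sample K, sample M, sample P]
12. Courier goes back to the south bank alone.  [the south bank: sample G | the north bank: sample A, sample D, sample J, sample K, sample M, sample P]
13. Courier goes to the north bank with sample G.  [the south bank: — | the north bank: sample A, sample D, sample G, sample J, sample K, sample M, sample P]

Yes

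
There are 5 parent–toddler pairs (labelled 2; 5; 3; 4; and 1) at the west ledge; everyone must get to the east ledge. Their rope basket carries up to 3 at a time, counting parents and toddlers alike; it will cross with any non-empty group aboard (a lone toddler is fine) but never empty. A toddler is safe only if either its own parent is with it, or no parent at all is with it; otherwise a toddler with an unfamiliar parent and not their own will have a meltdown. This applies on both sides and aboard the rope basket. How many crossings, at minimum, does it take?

Counting alone: each trip to the east ledge takes at most 3 across and each return brings at least 1 back, so after t trips out (and t−1 returns) at most 3t − (t−1) of the 10 are across; that first reaches 10 at t = 5, so at least 9 crossings are needed.
The safety rule pushes this higher. Following every safe sequence of crossings, the most of the 10 that can be at the east ledge as the rope basket arrives there on crossing 9 is 9 — never all 10.
So no plan with fewer than 11 crossings exists, and this one achieves 11:
1. parent 2 and toddler 2 cross → the east ledge.
2. parent 2 crosses ← the west ledge.
3. toddler 3, toddler 4, and toddler 5 cross → the east ledge.
4. toddler 2 crosses ← the west ledge.
5. parent 3, parent 4, and parent 5 cross → the east ledge.
6. parent 5 and toddler 5 cross ← the west ledge.
7. parent 1, parent 2, and parent 5 cross → the east ledge.
8. toddler 3 crosses ← the west ledge.
9. toddler 2 and toddler 5 cross → the east ledge.
10. toddler 2 crosses ← the west ledge.
11. toddler 1, toddler 2, and toddler 3 cross → the east ledge.

11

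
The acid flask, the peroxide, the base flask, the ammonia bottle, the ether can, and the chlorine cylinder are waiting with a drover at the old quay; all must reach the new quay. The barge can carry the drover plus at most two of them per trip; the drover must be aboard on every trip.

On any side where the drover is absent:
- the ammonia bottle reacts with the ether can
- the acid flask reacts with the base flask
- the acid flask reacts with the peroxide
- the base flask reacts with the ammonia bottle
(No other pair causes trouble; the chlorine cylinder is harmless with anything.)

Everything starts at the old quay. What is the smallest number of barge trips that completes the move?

7

Counting alone: the drover can take at most 2 across per trip to the new quay, so moving all 6 needs at least 3 loaded trips out, with a return between consecutive ones — at least 5 crossings.
The safety rule pushes this higher. Following every safe sequence of crossings, the most of the 6 that can be at the new quay as the barge arrives there on crossing 5 is 5 — never all 6.
So no plan with fewer than 7 crossings exists, and this one achieves 7:
1. Drover goes to the new quay with the acid flask and the ammonia bottle.  [the old quay: the base flask, the chlorine cylinder, the ether can, the peroxide | the new quay: the acid flask, the ammonia bottle]
2. Drover goes back to the old quay alone.  [the old quay: the base flask, the chlorine cylinder, the ether can, the peroxide | the new quay: the acid flask, the ammonia bottle]
3. Drover goes to the new quay with the base flask and the peroxide.  [the old quay: the chlorine cylinder, the ether can | the new quay: the acid flask, the ammonia bottle, the base flask, the peroxide]
4. Drover goes back to the old quay with the acid flask and the ammonia bottle.  [the old quay: the acid flask, the ammonia bottle, the chlorine cylinder, the ether can | the new quay: the base flask, the peroxide]
5. Drover goes to the new quay with the chlorine cylinder and the ether can.  [the old quay: the acid flask, the ammonia bottle | the new quay: the base flask, the chlorine cylinder, the ether can, the peroxide]
6. Drover goes back to the old quay alone.  [the old quay: the acid flask, the ammonia bottle | the new quay: the base flask, the chlorine cylinder, the ether can, the peroxide]
7. Drover goes to the new quay with the acid flask and the ammonia bottle.  [the old quay: — | the new quay: the acid flask, the ammonia bottle, the base flask, the chlorine cylinder, the ether can, the peroxide]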